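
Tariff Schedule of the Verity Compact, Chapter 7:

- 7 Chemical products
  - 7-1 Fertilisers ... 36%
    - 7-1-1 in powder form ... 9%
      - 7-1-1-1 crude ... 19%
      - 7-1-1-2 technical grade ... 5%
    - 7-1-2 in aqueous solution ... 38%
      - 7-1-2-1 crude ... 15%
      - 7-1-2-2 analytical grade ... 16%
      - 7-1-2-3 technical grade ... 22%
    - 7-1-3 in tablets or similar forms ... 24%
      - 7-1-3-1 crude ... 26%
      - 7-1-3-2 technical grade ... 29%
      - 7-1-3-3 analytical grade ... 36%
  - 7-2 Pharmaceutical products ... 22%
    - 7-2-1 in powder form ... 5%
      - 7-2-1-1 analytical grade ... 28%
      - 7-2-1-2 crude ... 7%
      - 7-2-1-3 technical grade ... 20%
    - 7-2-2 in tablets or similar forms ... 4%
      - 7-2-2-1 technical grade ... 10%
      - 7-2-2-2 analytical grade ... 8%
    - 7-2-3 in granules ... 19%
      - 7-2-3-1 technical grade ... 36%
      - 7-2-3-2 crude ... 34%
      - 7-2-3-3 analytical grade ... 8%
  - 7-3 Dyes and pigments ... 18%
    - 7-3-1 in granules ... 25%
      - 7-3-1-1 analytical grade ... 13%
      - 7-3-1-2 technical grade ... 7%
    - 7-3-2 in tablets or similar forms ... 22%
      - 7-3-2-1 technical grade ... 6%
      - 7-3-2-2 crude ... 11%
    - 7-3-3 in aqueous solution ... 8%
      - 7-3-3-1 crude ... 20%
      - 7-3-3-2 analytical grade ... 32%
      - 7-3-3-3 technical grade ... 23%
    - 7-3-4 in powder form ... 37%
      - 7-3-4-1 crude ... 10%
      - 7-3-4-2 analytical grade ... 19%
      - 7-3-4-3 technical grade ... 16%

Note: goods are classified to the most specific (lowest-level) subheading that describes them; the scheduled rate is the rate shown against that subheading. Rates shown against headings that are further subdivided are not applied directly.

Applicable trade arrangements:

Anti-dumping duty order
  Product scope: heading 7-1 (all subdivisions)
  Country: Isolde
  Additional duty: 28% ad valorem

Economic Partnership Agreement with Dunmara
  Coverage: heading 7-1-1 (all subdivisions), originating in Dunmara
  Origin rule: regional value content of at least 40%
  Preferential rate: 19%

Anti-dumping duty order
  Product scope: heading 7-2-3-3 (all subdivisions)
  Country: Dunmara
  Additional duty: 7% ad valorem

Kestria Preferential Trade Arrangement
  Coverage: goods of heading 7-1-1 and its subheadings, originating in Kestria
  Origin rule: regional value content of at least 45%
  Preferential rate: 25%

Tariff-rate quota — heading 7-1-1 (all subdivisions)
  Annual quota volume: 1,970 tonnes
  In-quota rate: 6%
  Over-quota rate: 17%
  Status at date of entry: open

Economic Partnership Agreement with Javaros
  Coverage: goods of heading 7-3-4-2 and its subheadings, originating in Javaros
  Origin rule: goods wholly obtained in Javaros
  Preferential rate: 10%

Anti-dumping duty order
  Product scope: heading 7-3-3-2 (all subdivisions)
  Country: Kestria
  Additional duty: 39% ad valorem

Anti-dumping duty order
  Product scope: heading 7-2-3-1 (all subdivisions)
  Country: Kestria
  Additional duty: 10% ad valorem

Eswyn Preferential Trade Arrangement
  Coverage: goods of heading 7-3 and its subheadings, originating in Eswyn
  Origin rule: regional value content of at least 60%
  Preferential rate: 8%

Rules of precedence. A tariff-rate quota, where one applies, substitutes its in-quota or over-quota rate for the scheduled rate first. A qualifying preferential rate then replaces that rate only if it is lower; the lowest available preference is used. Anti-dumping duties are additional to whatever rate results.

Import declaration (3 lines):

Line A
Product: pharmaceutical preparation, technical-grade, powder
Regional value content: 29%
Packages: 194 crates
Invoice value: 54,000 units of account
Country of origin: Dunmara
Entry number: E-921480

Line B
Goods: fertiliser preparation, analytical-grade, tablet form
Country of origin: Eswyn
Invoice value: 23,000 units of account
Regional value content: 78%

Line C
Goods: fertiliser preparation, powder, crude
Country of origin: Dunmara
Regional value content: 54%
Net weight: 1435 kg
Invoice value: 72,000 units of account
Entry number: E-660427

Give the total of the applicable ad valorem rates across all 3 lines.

Line A: pharmaceutical → 7-2; powder → 7-2-1; technical-grade → 7-2-1-3. Scheduled 20%. Dunmara agreement on 7-1-1: 7-2-1-3 not covered. → 20%.
Line B: fertiliser → 7-1; tablet form → 7-1-3; analytical-grade → 7-1-3-3. Scheduled 36%. Eswyn agreement on 7-3: 7-1-3-3 not covered. → 36%.
Line C: fertiliser → 7-1; powder → 7-1-1; crude → 7-1-1-1. Scheduled 19%. quota on 7-1-1 open → in-quota 6%; Dunmara agreement on 7-1-1: RVC ≥ 40% → 19% available; preference 19% not lower than 6% → no reduction. → 6%.
Sum: 20% + 36% + 6% = 62%.

62%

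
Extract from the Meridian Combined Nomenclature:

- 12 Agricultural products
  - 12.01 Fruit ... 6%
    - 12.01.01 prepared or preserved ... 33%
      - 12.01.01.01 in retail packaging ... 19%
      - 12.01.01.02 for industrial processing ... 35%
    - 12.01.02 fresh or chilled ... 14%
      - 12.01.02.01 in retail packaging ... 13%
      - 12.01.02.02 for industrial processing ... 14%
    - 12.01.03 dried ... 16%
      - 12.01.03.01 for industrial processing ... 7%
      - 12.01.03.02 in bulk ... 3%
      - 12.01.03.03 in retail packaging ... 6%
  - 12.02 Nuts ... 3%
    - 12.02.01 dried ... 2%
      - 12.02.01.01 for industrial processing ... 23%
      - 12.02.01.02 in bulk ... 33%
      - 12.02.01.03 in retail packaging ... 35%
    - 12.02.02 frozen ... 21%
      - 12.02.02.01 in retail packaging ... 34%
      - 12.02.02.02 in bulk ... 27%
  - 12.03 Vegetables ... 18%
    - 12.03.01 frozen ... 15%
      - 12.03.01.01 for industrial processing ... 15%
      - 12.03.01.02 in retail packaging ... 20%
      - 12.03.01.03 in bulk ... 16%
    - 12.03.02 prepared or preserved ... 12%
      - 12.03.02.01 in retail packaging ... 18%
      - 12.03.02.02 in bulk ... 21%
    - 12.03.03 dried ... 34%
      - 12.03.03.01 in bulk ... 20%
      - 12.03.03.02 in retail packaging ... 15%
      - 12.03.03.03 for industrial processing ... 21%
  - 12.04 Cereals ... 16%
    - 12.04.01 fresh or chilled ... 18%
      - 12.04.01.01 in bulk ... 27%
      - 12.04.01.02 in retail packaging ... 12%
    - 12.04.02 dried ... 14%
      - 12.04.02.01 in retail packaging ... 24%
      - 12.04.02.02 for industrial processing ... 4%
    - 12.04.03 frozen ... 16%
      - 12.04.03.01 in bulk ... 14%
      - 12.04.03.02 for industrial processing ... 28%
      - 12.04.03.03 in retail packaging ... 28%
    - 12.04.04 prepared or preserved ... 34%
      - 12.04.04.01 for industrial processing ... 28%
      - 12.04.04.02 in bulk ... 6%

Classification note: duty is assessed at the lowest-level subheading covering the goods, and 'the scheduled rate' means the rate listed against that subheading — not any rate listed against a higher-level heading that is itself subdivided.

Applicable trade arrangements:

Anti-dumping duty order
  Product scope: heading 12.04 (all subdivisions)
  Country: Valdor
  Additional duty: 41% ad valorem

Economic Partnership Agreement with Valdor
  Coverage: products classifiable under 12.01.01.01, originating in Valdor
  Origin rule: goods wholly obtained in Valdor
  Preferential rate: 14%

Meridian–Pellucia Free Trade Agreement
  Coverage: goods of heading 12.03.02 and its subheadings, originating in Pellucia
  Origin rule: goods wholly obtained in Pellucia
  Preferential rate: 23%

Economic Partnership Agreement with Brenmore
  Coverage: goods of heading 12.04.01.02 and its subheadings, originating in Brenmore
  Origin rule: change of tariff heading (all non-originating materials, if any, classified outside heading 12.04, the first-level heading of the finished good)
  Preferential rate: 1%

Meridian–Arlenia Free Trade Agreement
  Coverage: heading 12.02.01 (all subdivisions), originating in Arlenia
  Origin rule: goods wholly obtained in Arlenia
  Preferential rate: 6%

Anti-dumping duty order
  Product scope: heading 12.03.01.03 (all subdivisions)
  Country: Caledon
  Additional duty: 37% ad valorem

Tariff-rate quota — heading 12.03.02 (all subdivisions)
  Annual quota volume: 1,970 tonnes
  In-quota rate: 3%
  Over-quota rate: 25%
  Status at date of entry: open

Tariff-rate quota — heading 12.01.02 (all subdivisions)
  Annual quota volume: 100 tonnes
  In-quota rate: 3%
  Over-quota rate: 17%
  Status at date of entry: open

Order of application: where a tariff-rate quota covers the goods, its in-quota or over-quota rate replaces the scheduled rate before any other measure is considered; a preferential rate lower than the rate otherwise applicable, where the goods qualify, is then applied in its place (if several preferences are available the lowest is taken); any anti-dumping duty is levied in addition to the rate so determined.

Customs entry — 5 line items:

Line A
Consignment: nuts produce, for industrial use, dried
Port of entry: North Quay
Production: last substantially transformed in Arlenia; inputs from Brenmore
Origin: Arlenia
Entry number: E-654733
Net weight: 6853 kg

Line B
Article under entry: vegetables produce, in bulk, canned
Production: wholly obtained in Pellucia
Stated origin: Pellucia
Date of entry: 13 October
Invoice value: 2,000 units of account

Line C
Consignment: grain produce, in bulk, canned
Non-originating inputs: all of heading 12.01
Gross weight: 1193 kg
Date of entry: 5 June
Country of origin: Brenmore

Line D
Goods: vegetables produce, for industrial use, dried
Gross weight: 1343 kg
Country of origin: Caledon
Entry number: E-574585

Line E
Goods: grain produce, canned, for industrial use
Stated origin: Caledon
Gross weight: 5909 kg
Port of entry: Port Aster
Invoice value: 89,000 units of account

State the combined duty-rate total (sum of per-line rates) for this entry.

81%

Line A: nuts → 12.02; dried → 12.02.01; for industrial use → 12.02.01.01. Scheduled 23%. Arlenia agreement on 12.02.01: not wholly obtained. → 23%.
Line B: vegetables → 12.03; canned → 12.03.02; in bulk → 12.03.02.02. Scheduled 21%. quota on 12.03.02 open → in-quota 3%; Pellucia agreement on 12.03.02: wholly obtained → 23% available; preference 23% not lower than 3% → no reduction. → 3%.
Line C: grain → 12.04; canned → 12.04.04; in bulk → 12.04.04.02. Scheduled 6%. Brenmore agreement on 12.04.01.02: 12.04.04.02 not covered. → 6%.
Line D: vegetables → 12.03; dried → 12.03.03; for industrial use → 12.03.03.03. Scheduled 21%. No special measure applies. → 21%.
Line E: grain → 12.04; canned → 12.04.04; for industrial use → 12.04.04.01. Scheduled 28%. No special measure applies. → 28%.
Sum: 23% + 3% + 6% + 21% + 28% = 81%.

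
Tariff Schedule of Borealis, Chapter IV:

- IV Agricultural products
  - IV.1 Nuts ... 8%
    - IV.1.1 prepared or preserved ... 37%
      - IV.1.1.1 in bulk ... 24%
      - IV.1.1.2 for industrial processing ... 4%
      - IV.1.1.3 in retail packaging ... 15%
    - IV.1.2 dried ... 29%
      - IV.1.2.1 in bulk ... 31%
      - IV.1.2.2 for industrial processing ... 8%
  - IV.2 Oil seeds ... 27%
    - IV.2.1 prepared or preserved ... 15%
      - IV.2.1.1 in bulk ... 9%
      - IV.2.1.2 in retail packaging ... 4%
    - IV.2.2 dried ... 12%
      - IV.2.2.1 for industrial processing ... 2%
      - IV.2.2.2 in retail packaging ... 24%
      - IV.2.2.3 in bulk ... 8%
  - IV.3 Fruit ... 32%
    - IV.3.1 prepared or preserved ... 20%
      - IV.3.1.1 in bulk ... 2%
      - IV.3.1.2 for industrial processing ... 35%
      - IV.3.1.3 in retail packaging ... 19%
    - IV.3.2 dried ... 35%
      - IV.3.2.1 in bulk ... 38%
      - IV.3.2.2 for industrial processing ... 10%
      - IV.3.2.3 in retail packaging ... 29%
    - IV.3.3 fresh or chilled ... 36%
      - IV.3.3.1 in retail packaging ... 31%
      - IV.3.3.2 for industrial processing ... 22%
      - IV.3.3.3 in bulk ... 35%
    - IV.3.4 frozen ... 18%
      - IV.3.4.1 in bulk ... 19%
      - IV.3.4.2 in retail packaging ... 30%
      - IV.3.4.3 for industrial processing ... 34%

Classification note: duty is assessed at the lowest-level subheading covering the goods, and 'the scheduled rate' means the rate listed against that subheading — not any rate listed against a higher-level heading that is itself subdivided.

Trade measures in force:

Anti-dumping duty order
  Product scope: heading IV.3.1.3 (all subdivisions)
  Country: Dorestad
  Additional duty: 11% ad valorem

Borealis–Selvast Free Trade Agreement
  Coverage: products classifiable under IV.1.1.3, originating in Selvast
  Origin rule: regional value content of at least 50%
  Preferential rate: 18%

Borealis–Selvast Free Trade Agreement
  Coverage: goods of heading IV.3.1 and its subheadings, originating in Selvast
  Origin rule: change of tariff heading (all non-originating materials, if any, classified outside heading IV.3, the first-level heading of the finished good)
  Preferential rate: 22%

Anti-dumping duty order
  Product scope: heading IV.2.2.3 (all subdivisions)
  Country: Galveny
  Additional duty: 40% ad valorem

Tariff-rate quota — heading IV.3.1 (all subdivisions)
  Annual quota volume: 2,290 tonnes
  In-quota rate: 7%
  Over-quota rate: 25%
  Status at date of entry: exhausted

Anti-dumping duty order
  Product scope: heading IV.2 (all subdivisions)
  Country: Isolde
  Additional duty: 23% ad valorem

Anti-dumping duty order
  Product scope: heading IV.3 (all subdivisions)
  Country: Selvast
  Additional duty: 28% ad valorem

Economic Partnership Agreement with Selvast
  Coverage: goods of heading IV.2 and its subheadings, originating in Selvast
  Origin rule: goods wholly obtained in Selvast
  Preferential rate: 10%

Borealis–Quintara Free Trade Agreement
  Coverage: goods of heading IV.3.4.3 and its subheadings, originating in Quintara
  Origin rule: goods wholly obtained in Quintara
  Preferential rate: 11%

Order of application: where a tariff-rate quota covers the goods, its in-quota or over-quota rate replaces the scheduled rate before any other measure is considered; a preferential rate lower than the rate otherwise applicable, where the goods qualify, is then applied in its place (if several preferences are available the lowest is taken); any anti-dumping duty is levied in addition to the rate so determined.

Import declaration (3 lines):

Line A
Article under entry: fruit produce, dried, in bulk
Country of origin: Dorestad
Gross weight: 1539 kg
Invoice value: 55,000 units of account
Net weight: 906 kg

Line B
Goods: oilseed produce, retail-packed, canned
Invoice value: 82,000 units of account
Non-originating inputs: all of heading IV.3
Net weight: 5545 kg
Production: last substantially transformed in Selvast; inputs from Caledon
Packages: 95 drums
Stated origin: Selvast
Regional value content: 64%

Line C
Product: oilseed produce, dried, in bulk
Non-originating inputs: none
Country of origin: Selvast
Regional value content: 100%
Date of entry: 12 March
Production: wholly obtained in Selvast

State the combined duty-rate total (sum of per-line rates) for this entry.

Line A: fruit → IV.3; dried → IV.3.2; in bulk → IV.3.2.1. Scheduled 38%. No special measure applies. → 38%.
Line B: oilseed → IV.2; canned → IV.2.1; retail-packed → IV.2.1.2. Scheduled 4%. Selvast agreement on IV.1.1.3: IV.2.1.2 not covered; Selvast agreement on IV.3.1: IV.2.1.2 not covered; Selvast agreement on IV.2: not wholly obtained. → 4%.
Line C: oilseed → IV.2; dried → IV.2.2; in bulk → IV.2.2.3. Scheduled 8%. Selvast agreement on IV.1.1.3: IV.2.2.3 not covered; Selvast agreement on IV.3.1: IV.2.2.3 not covered; Selvast agreement on IV.2: wholly obtained → 10% available; preference 10% not lower than 8% → no reduction. → 8%.
Sum: 38% + 4% + 8% = 50%.

50%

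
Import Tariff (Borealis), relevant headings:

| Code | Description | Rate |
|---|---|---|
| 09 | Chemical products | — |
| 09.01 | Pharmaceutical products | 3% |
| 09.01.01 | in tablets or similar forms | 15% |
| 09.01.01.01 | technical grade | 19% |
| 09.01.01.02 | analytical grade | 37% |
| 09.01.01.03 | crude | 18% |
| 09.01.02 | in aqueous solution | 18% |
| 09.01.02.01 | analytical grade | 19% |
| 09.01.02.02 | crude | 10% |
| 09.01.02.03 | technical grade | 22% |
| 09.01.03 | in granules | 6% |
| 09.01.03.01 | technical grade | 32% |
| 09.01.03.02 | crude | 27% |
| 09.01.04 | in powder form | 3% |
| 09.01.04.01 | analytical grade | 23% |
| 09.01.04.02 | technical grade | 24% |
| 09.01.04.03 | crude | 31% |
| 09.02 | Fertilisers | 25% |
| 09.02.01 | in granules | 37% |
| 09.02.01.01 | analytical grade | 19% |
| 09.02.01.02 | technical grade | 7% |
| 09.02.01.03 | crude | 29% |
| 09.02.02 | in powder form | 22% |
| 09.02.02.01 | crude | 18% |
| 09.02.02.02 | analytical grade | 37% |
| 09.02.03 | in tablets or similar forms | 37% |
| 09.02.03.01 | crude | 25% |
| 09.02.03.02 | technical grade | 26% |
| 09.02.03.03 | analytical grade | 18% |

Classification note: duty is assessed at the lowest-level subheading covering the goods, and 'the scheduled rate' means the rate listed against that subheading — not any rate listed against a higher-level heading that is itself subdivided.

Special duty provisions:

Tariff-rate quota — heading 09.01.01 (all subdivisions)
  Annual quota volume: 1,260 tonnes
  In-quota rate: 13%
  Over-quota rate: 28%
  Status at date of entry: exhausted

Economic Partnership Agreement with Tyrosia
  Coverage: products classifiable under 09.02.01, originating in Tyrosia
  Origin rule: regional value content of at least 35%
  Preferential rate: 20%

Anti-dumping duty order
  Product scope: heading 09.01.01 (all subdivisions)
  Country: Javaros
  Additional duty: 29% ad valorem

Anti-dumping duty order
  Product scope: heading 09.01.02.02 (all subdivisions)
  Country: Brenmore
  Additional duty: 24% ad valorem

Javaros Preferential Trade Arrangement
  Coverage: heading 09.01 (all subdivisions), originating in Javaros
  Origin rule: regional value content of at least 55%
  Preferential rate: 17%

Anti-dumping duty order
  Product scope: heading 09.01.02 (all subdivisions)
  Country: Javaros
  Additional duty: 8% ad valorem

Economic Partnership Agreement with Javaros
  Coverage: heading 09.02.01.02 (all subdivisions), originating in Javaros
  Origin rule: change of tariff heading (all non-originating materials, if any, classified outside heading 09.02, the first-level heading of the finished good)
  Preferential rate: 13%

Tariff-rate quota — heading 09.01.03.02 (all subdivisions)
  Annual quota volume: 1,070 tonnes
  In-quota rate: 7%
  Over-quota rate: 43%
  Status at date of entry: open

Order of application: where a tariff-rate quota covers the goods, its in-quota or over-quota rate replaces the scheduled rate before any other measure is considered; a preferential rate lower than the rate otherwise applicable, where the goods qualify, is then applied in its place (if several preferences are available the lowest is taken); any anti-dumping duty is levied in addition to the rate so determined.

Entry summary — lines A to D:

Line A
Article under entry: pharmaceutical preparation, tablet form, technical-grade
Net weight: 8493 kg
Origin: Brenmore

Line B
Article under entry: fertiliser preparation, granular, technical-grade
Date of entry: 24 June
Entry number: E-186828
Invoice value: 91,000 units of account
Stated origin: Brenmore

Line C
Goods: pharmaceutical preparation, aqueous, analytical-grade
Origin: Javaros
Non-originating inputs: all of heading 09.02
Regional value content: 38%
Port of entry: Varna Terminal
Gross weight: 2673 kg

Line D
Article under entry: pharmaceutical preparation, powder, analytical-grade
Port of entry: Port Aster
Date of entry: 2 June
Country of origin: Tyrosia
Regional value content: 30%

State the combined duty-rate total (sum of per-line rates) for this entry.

Line A: pharmaceutical → 09.01; tablet form → 09.01.01; technical-grade → 09.01.01.01. Scheduled 19%. quota on 09.01.01 exhausted → over-quota 28%. → 28%.
Line B: fertiliser → 09.02; granular → 09.02.01; technical-grade → 09.02.01.02. Scheduled 7%. No special measure applies. → 7%.
Line C: pharmaceutical → 09.01; aqueous → 09.01.02; analytical-grade → 09.01.02.01. Scheduled 19%. Javaros agreement on 09.01: RVC < 55%; Javaros agreement on 09.02.01.02: 09.01.02.01 not covered; anti-dumping (Javaros, 09.01.02): +8%; total 19% + 8% = 27%. → 27%.
Line D: pharmaceutical → 09.01; powder → 09.01.04; analytical-grade → 09.01.04.01. Scheduled 23%. Tyrosia agreement on 09.02.01: 09.01.04.01 not covered. → 23%.
Sum: 28% + 7% + 27% + 23% = 85%.

85%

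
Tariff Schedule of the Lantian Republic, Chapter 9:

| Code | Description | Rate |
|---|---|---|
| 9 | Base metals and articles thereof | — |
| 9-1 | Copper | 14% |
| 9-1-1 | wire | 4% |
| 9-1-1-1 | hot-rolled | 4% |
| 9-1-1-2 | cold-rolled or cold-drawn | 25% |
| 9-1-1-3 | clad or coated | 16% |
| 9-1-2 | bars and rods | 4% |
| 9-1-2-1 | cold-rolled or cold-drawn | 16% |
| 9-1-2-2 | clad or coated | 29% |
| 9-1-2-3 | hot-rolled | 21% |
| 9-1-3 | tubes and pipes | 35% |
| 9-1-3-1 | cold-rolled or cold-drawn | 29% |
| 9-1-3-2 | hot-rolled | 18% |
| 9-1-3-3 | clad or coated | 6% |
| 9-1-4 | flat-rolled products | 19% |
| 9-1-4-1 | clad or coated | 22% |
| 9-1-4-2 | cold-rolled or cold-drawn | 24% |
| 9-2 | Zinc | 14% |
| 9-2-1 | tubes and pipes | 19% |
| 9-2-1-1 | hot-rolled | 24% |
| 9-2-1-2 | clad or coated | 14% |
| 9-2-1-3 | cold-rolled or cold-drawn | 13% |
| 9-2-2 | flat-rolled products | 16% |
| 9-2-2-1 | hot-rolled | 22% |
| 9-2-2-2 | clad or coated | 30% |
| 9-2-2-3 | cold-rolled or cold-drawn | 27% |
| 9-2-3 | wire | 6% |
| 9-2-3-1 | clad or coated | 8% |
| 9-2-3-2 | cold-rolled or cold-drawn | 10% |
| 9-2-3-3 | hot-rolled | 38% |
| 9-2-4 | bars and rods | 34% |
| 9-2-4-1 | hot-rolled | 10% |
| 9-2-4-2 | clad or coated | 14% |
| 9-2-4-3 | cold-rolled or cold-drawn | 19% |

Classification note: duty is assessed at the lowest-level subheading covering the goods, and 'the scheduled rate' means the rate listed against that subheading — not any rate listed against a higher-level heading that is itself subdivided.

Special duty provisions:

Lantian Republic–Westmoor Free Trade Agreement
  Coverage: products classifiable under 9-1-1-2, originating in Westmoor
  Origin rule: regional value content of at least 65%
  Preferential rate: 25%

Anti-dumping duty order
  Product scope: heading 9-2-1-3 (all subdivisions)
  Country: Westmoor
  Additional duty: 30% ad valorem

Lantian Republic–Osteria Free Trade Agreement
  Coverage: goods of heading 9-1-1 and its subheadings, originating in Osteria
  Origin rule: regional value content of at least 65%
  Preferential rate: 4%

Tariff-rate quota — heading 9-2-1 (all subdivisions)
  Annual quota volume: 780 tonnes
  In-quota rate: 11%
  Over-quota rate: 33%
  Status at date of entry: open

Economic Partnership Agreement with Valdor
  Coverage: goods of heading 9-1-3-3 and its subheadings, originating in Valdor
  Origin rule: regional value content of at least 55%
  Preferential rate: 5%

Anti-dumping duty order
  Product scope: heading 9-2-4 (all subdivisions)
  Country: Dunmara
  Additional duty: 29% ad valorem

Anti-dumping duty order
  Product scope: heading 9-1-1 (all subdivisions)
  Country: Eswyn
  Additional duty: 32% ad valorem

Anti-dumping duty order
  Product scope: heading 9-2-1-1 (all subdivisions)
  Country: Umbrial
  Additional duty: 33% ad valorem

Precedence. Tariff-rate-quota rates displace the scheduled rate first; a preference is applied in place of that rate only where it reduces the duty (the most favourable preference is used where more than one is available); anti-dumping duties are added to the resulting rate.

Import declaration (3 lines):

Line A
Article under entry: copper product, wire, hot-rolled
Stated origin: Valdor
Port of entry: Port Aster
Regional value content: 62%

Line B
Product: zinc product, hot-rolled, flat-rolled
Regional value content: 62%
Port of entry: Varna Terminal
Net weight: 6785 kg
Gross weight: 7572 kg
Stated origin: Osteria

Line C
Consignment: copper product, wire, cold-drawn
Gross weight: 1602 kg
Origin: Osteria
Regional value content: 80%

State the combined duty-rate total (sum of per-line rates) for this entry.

30%

Line A: copper → 9-1; wire → 9-1-1; hot-rolled → 9-1-1-1. Scheduled 4%. Valdor agreement on 9-1-3-3: 9-1-1-1 not covered. → 4%.
Line B: zinc → 9-2; flat-rolled → 9-2-2; hot-rolled → 9-2-2-1. Scheduled 22%. Osteria agreement on 9-1-1: 9-2-2-1 not covered. → 22%.
Line C: copper → 9-1; wire → 9-1-1; cold-drawn → 9-1-1-2. Scheduled 25%. Osteria agreement on 9-1-1: RVC ≥ 65% → 4% available; preferential 4%. → 4%.
Sum: 4% + 22% + 4% = 30%.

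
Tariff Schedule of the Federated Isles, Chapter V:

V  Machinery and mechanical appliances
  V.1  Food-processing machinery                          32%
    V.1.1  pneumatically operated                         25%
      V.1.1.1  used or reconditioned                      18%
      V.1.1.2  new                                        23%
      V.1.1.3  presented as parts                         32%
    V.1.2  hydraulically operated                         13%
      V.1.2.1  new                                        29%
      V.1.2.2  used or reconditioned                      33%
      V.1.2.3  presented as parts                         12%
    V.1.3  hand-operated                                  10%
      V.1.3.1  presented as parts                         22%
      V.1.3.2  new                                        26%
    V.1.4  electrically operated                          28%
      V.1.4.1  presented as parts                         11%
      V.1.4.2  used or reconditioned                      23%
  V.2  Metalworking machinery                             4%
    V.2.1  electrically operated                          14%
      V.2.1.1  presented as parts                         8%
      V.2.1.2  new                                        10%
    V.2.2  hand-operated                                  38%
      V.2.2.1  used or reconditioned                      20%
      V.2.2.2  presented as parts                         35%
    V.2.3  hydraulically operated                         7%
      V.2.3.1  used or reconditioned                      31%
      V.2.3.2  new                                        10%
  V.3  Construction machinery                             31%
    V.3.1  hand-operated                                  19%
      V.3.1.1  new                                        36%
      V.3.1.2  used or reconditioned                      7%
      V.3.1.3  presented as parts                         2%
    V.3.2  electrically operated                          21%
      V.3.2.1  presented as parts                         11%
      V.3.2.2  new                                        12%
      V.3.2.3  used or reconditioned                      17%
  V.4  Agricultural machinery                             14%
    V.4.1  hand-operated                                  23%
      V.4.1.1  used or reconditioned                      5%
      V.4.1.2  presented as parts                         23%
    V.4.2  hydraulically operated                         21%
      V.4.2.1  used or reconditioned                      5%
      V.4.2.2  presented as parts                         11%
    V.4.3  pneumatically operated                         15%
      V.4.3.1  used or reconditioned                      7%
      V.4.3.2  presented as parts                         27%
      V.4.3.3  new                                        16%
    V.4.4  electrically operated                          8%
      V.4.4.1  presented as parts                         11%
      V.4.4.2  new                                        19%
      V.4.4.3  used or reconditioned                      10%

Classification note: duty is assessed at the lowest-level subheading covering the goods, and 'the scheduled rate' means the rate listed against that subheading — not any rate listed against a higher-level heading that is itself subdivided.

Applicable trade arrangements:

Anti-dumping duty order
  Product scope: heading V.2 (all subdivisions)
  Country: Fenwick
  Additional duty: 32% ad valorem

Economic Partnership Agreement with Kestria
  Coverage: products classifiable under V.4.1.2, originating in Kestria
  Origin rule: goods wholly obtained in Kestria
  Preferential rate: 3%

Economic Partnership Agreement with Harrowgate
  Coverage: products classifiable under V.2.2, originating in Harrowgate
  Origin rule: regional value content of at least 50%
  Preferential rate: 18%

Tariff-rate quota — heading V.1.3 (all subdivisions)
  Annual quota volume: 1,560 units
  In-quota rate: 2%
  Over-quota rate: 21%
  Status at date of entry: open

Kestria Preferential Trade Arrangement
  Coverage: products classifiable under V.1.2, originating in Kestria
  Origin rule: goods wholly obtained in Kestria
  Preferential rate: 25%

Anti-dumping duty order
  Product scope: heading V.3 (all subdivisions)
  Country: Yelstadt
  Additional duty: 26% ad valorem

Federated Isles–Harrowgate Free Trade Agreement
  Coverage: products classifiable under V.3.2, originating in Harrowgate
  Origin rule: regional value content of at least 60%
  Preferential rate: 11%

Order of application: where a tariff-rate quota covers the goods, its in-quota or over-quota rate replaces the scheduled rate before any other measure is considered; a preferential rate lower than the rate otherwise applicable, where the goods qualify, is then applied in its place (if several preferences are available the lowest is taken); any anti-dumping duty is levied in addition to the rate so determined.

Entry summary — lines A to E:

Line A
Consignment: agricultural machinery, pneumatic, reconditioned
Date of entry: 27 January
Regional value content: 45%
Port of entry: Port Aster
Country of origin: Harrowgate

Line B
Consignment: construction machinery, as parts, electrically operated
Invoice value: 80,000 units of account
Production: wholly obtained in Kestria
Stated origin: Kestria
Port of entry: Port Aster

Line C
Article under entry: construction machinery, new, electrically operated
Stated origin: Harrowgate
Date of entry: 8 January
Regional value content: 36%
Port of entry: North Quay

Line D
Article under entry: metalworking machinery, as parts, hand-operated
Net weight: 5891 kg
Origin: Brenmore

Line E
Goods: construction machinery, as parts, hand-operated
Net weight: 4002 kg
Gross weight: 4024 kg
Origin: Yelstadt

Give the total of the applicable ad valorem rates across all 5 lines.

93%

Line A: agricultural → V.4; pneumatic → V.4.3; reconditioned → V.4.3.1. Scheduled 7%. Harrowgate agreement on V.2.2: V.4.3.1 not covered; Harrowgate agreement on V.3.2: V.4.3.1 not covered. → 7%.
Line B: construction → V.3; electrically operated → V.3.2; as parts → V.3.2.1. Scheduled 11%. Kestria agreement on V.4.1.2: V.3.2.1 not covered; Kestria agreement on V.1.2: V.3.2.1 not covered. → 11%.
Line C: construction → V.3; electrically operated → V.3.2; new → V.3.2.2. Scheduled 12%. Harrowgate agreement on V.2.2: V.3.2.2 not covered; Harrowgate agreement on V.3.2: RVC < 60%. → 12%.
Line D: metalworking → V.2; hand-operated → V.2.2; as parts → V.2.2.2. Scheduled 35%. No special measure applies. → 35%.
Line E: construction → V.3; hand-operated → V.3.1; as parts → V.3.1.3. Scheduled 2%. anti-dumping (Yelstadt, V.3): +26%; total 2% + 26% = 28%. → 28%.
Sum: 7% + 11% + 12% + 35% + 28% = 93%.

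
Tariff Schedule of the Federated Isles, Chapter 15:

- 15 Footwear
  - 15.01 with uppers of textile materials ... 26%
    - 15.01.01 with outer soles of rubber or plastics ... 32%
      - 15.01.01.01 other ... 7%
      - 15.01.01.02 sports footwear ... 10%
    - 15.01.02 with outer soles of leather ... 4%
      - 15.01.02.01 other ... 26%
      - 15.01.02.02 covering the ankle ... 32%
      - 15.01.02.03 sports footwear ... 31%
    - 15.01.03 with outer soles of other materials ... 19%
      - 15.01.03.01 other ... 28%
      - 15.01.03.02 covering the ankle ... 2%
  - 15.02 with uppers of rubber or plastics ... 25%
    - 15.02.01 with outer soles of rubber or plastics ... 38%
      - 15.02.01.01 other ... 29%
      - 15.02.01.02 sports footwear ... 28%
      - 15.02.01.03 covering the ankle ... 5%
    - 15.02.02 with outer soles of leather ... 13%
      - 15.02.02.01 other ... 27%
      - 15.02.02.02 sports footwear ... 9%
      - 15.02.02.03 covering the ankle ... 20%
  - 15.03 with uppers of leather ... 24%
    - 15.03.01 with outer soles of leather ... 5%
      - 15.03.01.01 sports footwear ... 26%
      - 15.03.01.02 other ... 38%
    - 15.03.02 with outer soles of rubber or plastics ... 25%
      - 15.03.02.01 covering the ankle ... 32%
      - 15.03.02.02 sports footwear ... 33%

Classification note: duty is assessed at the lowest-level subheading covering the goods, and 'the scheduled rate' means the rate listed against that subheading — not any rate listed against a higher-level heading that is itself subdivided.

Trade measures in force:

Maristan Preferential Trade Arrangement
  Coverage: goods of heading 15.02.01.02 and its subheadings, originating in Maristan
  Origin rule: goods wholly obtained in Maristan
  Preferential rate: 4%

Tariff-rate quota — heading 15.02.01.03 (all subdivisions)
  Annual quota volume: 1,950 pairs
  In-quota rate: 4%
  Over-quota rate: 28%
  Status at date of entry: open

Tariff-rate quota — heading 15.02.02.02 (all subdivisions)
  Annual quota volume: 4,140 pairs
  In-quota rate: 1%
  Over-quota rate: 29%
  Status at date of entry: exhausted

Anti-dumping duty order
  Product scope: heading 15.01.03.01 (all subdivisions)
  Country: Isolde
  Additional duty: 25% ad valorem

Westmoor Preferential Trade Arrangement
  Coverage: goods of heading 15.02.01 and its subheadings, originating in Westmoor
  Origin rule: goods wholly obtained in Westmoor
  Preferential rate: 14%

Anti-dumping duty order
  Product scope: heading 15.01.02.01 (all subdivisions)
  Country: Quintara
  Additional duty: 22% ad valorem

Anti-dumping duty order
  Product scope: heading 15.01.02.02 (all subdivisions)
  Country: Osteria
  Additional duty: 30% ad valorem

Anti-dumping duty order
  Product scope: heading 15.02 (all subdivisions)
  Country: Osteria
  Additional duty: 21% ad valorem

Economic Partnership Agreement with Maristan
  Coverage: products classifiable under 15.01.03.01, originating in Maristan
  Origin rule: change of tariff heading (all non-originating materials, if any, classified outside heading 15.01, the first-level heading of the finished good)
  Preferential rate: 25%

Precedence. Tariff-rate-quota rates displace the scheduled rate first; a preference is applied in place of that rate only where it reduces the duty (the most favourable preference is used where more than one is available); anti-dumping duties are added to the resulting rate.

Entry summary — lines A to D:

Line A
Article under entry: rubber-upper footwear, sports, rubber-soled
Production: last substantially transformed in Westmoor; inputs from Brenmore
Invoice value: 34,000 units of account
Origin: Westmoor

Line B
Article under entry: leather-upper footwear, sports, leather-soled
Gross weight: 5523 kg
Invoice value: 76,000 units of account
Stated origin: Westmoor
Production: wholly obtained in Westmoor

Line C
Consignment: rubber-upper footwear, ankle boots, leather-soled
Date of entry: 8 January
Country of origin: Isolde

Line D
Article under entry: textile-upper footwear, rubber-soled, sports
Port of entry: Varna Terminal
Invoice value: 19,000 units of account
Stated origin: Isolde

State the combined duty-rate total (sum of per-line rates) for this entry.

Line A: rubber-upper → 15.02; rubber-soled → 15.02.01; sports → 15.02.01.02. Scheduled 28%. Westmoor agreement on 15.02.01: not wholly obtained. → 28%.
Line B: leather-upper → 15.03; leather-soled → 15.03.01; sports → 15.03.01.01. Scheduled 26%. Westmoor agreement on 15.02.01: 15.03.01.01 not covered. → 26%.
Line C: rubber-upper → 15.02; leather-soled → 15.02.02; ankle boots → 15.02.02.03. Scheduled 20%. No special measure applies. → 20%.
Line D: textile-upper → 15.01; rubber-soled → 15.01.01; sports → 15.01.01.02. Scheduled 10%. No special measure applies. → 10%.
Sum: 28% + 26% + 20% + 10% = 84%.

84%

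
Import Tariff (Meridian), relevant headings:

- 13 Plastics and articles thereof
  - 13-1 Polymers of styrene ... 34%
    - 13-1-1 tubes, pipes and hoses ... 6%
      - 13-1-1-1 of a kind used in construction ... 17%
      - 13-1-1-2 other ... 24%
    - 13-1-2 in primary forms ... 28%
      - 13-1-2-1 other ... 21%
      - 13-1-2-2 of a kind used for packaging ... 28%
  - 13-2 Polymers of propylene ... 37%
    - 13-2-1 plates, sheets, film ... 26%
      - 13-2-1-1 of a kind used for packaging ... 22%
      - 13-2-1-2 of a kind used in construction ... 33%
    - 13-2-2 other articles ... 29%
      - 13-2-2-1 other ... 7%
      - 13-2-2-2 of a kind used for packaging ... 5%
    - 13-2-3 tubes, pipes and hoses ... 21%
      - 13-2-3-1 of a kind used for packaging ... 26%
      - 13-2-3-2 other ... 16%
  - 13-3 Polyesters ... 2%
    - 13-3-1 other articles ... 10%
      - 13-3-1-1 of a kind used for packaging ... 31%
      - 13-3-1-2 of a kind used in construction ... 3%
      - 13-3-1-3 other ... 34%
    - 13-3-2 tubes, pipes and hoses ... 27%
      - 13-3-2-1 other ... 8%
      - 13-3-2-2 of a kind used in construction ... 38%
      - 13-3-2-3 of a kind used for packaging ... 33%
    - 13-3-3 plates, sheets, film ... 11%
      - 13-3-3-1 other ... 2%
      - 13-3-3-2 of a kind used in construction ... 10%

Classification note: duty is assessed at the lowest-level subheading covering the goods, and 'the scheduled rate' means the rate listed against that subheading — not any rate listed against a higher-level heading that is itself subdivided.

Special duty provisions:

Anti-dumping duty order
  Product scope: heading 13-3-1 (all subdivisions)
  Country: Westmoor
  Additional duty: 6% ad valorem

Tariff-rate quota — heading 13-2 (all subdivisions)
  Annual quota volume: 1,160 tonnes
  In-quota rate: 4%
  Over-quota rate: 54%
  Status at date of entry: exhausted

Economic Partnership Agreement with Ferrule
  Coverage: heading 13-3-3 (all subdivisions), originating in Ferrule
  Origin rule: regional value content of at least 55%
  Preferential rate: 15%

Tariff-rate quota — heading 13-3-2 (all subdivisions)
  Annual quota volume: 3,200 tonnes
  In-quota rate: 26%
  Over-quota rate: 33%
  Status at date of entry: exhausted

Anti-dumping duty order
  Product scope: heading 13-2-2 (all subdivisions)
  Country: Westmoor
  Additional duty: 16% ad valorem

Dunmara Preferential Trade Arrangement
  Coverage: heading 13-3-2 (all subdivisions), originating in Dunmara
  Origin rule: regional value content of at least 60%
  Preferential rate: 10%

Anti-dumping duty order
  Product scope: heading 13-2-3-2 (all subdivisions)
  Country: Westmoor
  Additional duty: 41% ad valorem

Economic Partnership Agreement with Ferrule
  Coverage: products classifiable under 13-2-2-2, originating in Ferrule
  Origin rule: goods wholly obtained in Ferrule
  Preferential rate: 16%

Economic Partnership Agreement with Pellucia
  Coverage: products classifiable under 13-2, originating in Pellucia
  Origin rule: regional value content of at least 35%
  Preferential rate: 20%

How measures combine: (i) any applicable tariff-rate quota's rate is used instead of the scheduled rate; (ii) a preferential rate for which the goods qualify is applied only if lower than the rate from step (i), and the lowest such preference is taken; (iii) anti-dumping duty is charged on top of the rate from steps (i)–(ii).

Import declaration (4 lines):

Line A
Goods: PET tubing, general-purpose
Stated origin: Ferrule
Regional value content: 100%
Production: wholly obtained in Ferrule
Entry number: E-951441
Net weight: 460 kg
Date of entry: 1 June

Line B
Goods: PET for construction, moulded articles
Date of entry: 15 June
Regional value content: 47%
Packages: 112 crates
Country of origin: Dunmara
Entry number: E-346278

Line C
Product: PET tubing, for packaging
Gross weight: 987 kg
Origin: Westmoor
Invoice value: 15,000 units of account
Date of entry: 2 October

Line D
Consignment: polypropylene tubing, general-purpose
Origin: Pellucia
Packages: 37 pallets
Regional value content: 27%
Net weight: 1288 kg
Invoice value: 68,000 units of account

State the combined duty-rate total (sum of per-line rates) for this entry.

Line A: PET → 13-3; tubing → 13-3-2; general-purpose → 13-3-2-1. Scheduled 8%. quota on 13-3-2 exhausted → over-quota 33%; Ferrule agreement on 13-3-3: 13-3-2-1 not covered; Ferrule agreement on 13-2-2-2: 13-3-2-1 not covered. → 33%.
Line B: PET → 13-3; moulded articles → 13-3-1; for construction → 13-3-1-2. Scheduled 3%. Dunmara agreement on 13-3-2: 13-3-1-2 not covered. → 3%.
Line C: PET → 13-3; tubing → 13-3-2; for packaging → 13-3-2-3. Scheduled 33%. quota on 13-3-2 exhausted → over-quota 33%. → 33%.
Line D: polypropylene → 13-2; tubing → 13-2-3; general-purpose → 13-2-3-2. Scheduled 16%. quota on 13-2 exhausted → over-quota 54%; Pellucia agreement on 13-2: RVC < 35%. → 54%.
Sum: 33% + 3% + 33% + 54% = 123%.

123%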